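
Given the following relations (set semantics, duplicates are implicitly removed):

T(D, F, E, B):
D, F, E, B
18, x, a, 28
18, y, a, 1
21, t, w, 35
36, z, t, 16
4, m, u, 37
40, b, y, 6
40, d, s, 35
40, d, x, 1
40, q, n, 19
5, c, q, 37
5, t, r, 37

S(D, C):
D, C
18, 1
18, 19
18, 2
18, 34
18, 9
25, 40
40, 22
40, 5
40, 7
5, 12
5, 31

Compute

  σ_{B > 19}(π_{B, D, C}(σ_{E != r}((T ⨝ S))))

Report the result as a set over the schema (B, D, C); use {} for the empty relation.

T ⋈ S (natural join on D): {(18, x, a, 28, 1), (18, x, a, 28, 19), (18, x, a, 28, 2), (18, x, a, 28, 34), (18, x, a, 28, 9), (18, y, a, 1, 1), (18, y, a, 1, 19), (18, y, a, 1, 2), (18, y, a, 1, 34), (18, y, a, 1, 9), (40, b, y, 6, 22), (40, b, y, 6, 5), (40, b, y, 6, 7), (40, d, s, 35, 22), (40, d, s, 35, 5), (40, d, s, 35, 7), (40, d, x, 1, 22), (40, d, x, 1, 5), (40, d, x, 1, 7), (40, q, n, 19, 22), (40, q, n, 19, 5), (40, q, n, 19, 7), (5, c, q, 37, 12), (5, c, q, 37, 31), (5, t, r, 37, 12), (5, t, r, 37, 31)}
σ[E != r]: keep tuples satisfying E != r → {(18, x, a, 28, 1), (18, x, a, 28, 19), (18, x, a, 28, 2), (18, x, a, 28, 34), (18, x, a, 28, 9), (18, y, a, 1, 1), (18, y, a, 1, 19), (18, y, a, 1, 2), (18, y, a, 1, 34), (18, y, a, 1, 9), (40, b, y, 6, 22), (40, b, y, 6, 5), (40, b, y, 6, 7), (40, d, s, 35, 22), (40, d, s, 35, 5), (40, d, s, 35, 7), (40, d, x, 1, 22), (40, d, x, 1, 5), (40, d, x, 1, 7), (40, q, n, 19, 22), (40, q, n, 19, 5), (40, q, n, 19, 7), (5, c, q, 37, 12), (5, c, q, 37, 31)}
Keep only column(s) B, D, C: {(1, 18, 1), (1, 18, 19), (1, 18, 2), (1, 18, 34), (1, 18, 9), (1, 40, 22), (1, 40, 5), (1, 40, 7), (19, 40, 22), (19, 40, 5), (19, 40, 7), (28, 18, 1), (28, 18, 19), (28, 18, 2), (28, 18, 34), (28, 18, 9), (35, 40, 22), (35, 40, 5), (35, 40, 7), (37, 5, 12), (37, 5, 31), (6, 40, 22), (6, 40, 5), (6, 40, 7)}
σ[B > 19]: keep tuples satisfying B > 19 → {(28, 18, 1), (28, 18, 19), (28, 18, 2), (28, 18, 34), (28, 18, 9), (35, 40, 22), (35, 40, 5), (35, 40, 7), (37, 5, 12), (37, 5, 31)}

{(28, 18, 1), (28, 18, 19), (28, 18, 2), (28, 18, 34), (28, 18, 9), (35, 40, 22), (35, 40, 5), (35, 40, 7), (37, 5, 12), (37, 5, 31)}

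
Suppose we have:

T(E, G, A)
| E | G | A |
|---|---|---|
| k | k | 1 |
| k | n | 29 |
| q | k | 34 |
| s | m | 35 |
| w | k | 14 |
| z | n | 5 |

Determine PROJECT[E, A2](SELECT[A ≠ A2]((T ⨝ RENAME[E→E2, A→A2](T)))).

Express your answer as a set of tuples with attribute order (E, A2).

{(k, 14), (k, 34), (k, 5), (q, 1), (q, 14), (w, 1), (w, 34), (z, 29)}

ρ[E→E2, A→A2]: schema becomes (E2, G, A2); tuples unchanged.
Natural join on G: {(k, k, 1, k, 1), (k, k, 1, q, 34), (k, k, 1, w, 14), (k, n, 29, k, 29), (k, n, 29, z, 5), (q, k, 34, k, 1), (q, k, 34, q, 34), (q, k, 34, w, 14), (s, m, 35, s, 35), (w, k, 14, k, 1), (w, k, 14, q, 34), (w, k, 14, w, 14), (z, n, 5, k, 29), (z, n, 5, z, 5)}
Filtering on A ≠ A2 leaves {(k, k, 1, q, 34), (k, k, 1, w, 14), (k, n, 29, z, 5), (q, k, 34, k, 1), (q, k, 34, w, 14), (w, k, 14, k, 1), (w, k, 14, q, 34), (z, n, 5, k, 29)}.
π_{E, A2} gives {(k, 14), (k, 34), (k, 5), (q, 1), (q, 14), (w, 1), (w, 34), (z, 29)}.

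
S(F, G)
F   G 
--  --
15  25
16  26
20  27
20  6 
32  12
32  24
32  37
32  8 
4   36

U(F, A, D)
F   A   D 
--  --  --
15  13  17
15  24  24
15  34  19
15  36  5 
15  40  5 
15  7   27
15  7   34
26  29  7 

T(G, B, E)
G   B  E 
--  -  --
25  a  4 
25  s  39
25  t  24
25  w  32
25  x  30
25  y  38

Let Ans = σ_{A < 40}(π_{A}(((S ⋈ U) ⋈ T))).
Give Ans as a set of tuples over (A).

Natural join on F: {(15, 25, 13, 17), (15, 25, 24, 24), (15, 25, 34, 19), (15, 25, 36, 5), (15, 25, 40, 5), (15, 25, 7, 27), (15, 25, 7, 34)}
Natural join on G: {(15, 25, 13, 17, a, 4), (15, 25, 13, 17, s, 39), (15, 25, 13, 17, t, 24), (15, 25, 13, 17, w, 32), (15, 25, 13, 17, x, 30), (15, 25, 13, 17, y, 38), (15, 25, 24, 24, a, 4), (15, 25, 24, 24, s, 39), (15, 25, 24, 24, t, 24), (15, 25, 24, 24, w, 32), (15, 25, 24, 24, x, 30), (15, 25, 24, 24, y, 38), (15, 25, 34, 19, a, 4), (15, 25, 34, 19, s, 39), (15, 25, 34, 19, t, 24), (15, 25, 34, 19, w, 32), (15, 25, 34, 19, x, 30), (15, 25, 34, 19, y, 38), (15, 25, 36, 5, a, 4), (15, 25, 36, 5, s, 39), (15, 25, 36, 5, t, 24), (15, 25, 36, 5, w, 32), (15, 25, 36, 5, x, 30), (15, 25, 36, 5, y, 38), (15, 25, 40, 5, a, 4), (15, 25, 40, 5, s, 39), (15, 25, 40, 5, t, 24), (15, 25, 40, 5, w, 32), (15, 25, 40, 5, x, 30), (15, 25, 40, 5, y, 38), (15, 25, 7, 27, a, 4), (15, 25, 7, 27, s, 39), (15, 25, 7, 27, t, 24), (15, 25, 7, 27, w, 32), (15, 25, 7, 27, x, 30), (15, 25, 7, 27, y, 38), (15, 25, 7, 34, a, 4), (15, 25, 7, 34, s, 39), (15, 25, 7, 34, t, 24), (15, 25, 7, 34, w, 32), (15, 25, 7, 34, x, 30), (15, 25, 7, 34, y, 38)}
π_{A} gives {13, 24, 34, 36, 40, 7} (36 duplicate(s) eliminated).
Selection A < 40: {13, 24, 34, 36, 7}

{13, 24, 34, 36, 7}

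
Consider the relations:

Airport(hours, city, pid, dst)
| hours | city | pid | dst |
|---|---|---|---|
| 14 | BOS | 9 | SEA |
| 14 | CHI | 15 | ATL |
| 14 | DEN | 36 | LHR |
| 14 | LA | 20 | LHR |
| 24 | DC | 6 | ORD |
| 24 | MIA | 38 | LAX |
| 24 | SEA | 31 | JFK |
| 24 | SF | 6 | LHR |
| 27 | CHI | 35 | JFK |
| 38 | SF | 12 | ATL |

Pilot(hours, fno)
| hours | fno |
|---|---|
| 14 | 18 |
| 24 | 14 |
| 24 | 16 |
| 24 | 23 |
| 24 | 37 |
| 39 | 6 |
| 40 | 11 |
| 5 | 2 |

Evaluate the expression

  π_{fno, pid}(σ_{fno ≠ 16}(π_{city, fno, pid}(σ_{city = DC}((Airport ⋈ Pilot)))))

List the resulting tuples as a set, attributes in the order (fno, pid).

{(14, 6), (23, 6), (37, 6)}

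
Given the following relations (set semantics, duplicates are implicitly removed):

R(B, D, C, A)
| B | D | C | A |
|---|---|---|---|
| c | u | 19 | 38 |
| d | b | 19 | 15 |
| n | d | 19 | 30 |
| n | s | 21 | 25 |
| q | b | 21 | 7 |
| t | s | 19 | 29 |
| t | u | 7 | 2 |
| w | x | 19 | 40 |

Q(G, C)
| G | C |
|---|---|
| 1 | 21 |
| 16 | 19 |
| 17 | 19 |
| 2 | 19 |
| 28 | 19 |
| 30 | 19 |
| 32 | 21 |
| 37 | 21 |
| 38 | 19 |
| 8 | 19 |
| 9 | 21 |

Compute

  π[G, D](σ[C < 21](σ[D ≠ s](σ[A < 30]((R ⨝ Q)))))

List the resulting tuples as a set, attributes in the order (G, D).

{(16, b), (17, b), (2, b), (28, b), (30, b), (38, b), (8, b)}

R ⋈ Q (natural join on C): {(c, u, 19, 38, 16), (c, u, 19, 38, 17), (c, u, 19, 38, 2), (c, u, 19, 38, 28), (c, u, 19, 38, 30), (c, u, 19, 38, 38), (c, u, 19, 38, 8), (d, b, 19, 15, 16), (d, b, 19, 15, 17), (d, b, 19, 15, 2), (d, b, 19, 15, 28), (d, b, 19, 15, 30), (d, b, 19, 15, 38), (d, b, 19, 15, 8), (n, d, 19, 30, 16), (n, d, 19, 30, 17), (n, d, 19, 30, 2), (n, d, 19, 30, 28), (n, d, 19, 30, 30), (n, d, 19, 30, 38), (n, d, 19, 30, 8), (n, s, 21, 25, 1), (n, s, 21, 25, 32), (n, s, 21, 25, 37), (n, s, 21, 25, 9), (q, b, 21, 7, 1), (q, b, 21, 7, 32), (q, b, 21, 7, 37), (q, b, 21, 7, 9), (t, s, 19, 29, 16), (t, s, 19, 29, 17), (t, s, 19, 29, 2), (t, s, 19, 29, 28), (t, s, 19, 29, 30), (t, s, 19, 29, 38), (t, s, 19, 29, 8), (w, x, 19, 40, 16), (w, x, 19, 40, 17), (w, x, 19, 40, 2), (w, x, 19, 40, 28), (w, x, 19, 40, 30), (w, x, 19, 40, 38), (w, x, 19, 40, 8)}
Filtering on A < 30 leaves {(d, b, 19, 15, 16), (d, b, 19, 15, 17), (d, b, 19, 15, 2), (d, b, 19, 15, 28), (d, b, 19, 15, 30), (d, b, 19, 15, 38), (d, b, 19, 15, 8), (n, s, 21, 25, 1), (n, s, 21, 25, 32), (n, s, 21, 25, 37), (n, s, 21, 25, 9), (q, b, 21, 7, 1), (q, b, 21, 7, 32), (q, b, 21, 7, 37), (q, b, 21, 7, 9), (t, s, 19, 29, 16), (t, s, 19, 29, 17), (t, s, 19, 29, 2), (t, s, 19, 29, 28), (t, s, 19, 29, 30), (t, s, 19, 29, 38), (t, s, 19, 29, 8)}.
Filtering on D ≠ s leaves {(d, b, 19, 15, 16), (d, b, 19, 15, 17), (d, b, 19, 15, 2), (d, b, 19, 15, 28), (d, b, 19, 15, 30), (d, b, 19, 15, 38), (d, b, 19, 15, 8), (q, b, 21, 7, 1), (q, b, 21, 7, 32), (q, b, 21, 7, 37), (q, b, 21, 7, 9)}.
Filtering on C < 21 leaves {(d, b, 19, 15, 16), (d, b, 19, 15, 17), (d, b, 19, 15, 2), (d, b, 19, 15, 28), (d, b, 19, 15, 30), (d, b, 19, 15, 38), (d, b, 19, 15, 8)}.
Projecting to G, D: {(16, b), (17, b), (2, b), (28, b), (30, b), (38, b), (8, b)}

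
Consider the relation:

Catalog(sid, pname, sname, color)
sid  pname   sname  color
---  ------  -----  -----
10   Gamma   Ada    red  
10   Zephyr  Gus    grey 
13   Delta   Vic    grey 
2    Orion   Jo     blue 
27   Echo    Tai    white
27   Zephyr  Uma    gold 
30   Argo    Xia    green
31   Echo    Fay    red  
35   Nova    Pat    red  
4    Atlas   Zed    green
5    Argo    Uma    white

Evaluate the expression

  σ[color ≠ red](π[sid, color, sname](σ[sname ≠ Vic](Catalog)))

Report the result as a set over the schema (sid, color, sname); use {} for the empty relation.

Selection sname ≠ Vic: {(10, Gamma, Ada, red), (10, Zephyr, Gus, grey), (2, Orion, Jo, blue), (27, Echo, Tai, white), (27, Zephyr, Uma, gold), (30, Argo, Xia, green), (31, Echo, Fay, red), (35, Nova, Pat, red), (4, Atlas, Zed, green), (5, Argo, Uma, white)}
π[sid, color, sname]: project onto (sid, color, sname) → {(10, grey, Gus), (10, red, Ada), (2, blue, Jo), (27, gold, Uma), (27, white, Tai), (30, green, Xia), (31, red, Fay), (35, red, Pat), (4, green, Zed), (5, white, Uma)}
Selection color ≠ red: {(10, grey, Gus), (2, blue, Jo), (27, gold, Uma), (27, white, Tai), (30, green, Xia), (4, green, Zed), (5, white, Uma)}

{(10, grey, Gus), (2, blue, Jo), (27, gold, Uma), (27, white, Tai), (30, green, Xia), (4, green, Zed), (5, white, Uma)}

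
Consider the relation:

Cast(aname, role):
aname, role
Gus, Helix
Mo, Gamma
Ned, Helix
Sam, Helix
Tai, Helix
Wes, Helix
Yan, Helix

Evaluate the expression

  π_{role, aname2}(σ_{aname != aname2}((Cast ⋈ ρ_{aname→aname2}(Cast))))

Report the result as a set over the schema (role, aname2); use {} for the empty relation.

ρ[aname→aname2]: schema becomes (aname2, role); tuples unchanged.
Natural join on role: {(Gus, Helix, Gus), (Gus, Helix, Ned), (Gus, Helix, Sam), (Gus, Helix, Tai), (Gus, Helix, Wes), (Gus, Helix, Yan), (Mo, Gamma, Mo), (Ned, Helix, Gus), (Ned, Helix, Ned), (Ned, Helix, Sam), (Ned, Helix, Tai), (Ned, Helix, Wes), (Ned, Helix, Yan), (Sam, Helix, Gus), (Sam, Helix, Ned), (Sam, Helix, Sam), (Sam, Helix, Tai), (Sam, Helix, Wes), (Sam, Helix, Yan), (Tai, Helix, Gus), (Tai, Helix, Ned), (Tai, Helix, Sam), (Tai, Helix, Tai), (Tai, Helix, Wes), (Tai, Helix, Yan), (Wes, Helix, Gus), (Wes, Helix, Ned), (Wes, Helix, Sam), (Wes, Helix, Tai), (Wes, Helix, Wes), (Wes, Helix, Yan), (Yan, Helix, Gus), (Yan, Helix, Ned), (Yan, Helix, Sam), (Yan, Helix, Tai), (Yan, Helix, Wes), (Yan, Helix, Yan)}
σ[aname != aname2]: keep tuples satisfying aname != aname2 → {(Gus, Helix, Ned), (Gus, Helix, Sam), (Gus, Helix, Tai), (Gus, Helix, Wes), (Gus, Helix, Yan), (Ned, Helix, Gus), (Ned, Helix, Sam), (Ned, Helix, Tai), (Ned, Helix, Wes), (Ned, Helix, Yan), (Sam, Helix, Gus), (Sam, Helix, Ned), (Sam, Helix, Tai), (Sam, Helix, Wes), (Sam, Helix, Yan), (Tai, Helix, Gus), (Tai, Helix, Ned), (Tai, Helix, Sam), (Tai, Helix, Wes), (Tai, Helix, Yan), (Wes, Helix, Gus), (Wes, Helix, Ned), (Wes, Helix, Sam), (Wes, Helix, Tai), (Wes, Helix, Yan), (Yan, Helix, Gus), (Yan, Helix, Ned), (Yan, Helix, Sam), (Yan, Helix, Tai), (Yan, Helix, Wes)}
Keep only column(s) role, aname2 (24 duplicate(s) eliminated): {(Helix, Gus), (Helix, Ned), (Helix, Sam), (Helix, Tai), (Helix, Wes), (Helix, Yan)}

{(Helix, Gus), (Helix, Ned), (Helix, Sam), (Helix, Tai), (Helix, Wes), (Helix, Yan)}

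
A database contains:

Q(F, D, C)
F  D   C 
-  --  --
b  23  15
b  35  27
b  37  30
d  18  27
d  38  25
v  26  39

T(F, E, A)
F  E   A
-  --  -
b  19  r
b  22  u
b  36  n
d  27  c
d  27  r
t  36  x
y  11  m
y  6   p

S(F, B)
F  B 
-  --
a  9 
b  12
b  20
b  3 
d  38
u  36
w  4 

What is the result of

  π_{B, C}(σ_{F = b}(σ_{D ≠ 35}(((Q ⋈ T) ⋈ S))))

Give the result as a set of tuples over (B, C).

{(12, 15), (12, 30), (20, 15), (20, 30), (3, 15), (3, 30)}

Natural join on F: {(b, 23, 15, 19, r), (b, 23, 15, 22, u), (b, 23, 15, 36, n), (b, 35, 27, 19, r), (b, 35, 27, 22, u), (b, 35, 27, 36, n), (b, 37, 30, 19, r), (b, 37, 30, 22, u), (b, 37, 30, 36, n), (d, 18, 27, 27, c), (d, 18, 27, 27, r), (d, 38, 25, 27, c), (d, 38, 25, 27, r)}
Natural join on F: {(b, 23, 15, 19, r, 12), (b, 23, 15, 19, r, 20), (b, 23, 15, 19, r, 3), (b, 23, 15, 22, u, 12), (b, 23, 15, 22, u, 20), (b, 23, 15, 22, u, 3), (b, 23, 15, 36, n, 12), (b, 23, 15, 36, n, 20), (b, 23, 15, 36, n, 3), (b, 35, 27, 19, r, 12), (b, 35, 27, 19, r, 20), (b, 35, 27, 19, r, 3), (b, 35, 27, 22, u, 12), (b, 35, 27, 22, u, 20), (b, 35, 27, 22, u, 3), (b, 35, 27, 36, n, 12), (b, 35, 27, 36, n, 20), (b, 35, 27, 36, n, 3), (b, 37, 30, 19, r, 12), (b, 37, 30, 19, r, 20), (b, 37, 30, 19, r, 3), (b, 37, 30, 22, u, 12), (b, 37, 30, 22, u, 20), (b, 37, 30, 22, u, 3), (b, 37, 30, 36, n, 12), (b, 37, 30, 36, n, 20), (b, 37, 30, 36, n, 3), (d, 18, 27, 27, c, 38), (d, 18, 27, 27, r, 38), (d, 38, 25, 27, c, 38), (d, 38, 25, 27, r, 38)}
Selection D ≠ 35: {(b, 23, 15, 19, r, 12), (b, 23, 15, 19, r, 20), (b, 23, 15, 19, r, 3), (b, 23, 15, 22, u, 12), (b, 23, 15, 22, u, 20), (b, 23, 15, 22, u, 3), (b, 23, 15, 36, n, 12), (b, 23, 15, 36, n, 20), (b, 23, 15, 36, n, 3), (b, 37, 30, 19, r, 12), (b, 37, 30, 19, r, 20), (b, 37, 30, 19, r, 3), (b, 37, 30, 22, u, 12), (b, 37, 30, 22, u, 20), (b, 37, 30, 22, u, 3), (b, 37, 30, 36, n, 12), (b, 37, 30, 36, n, 20), (b, 37, 30, 36, n, 3), (d, 18, 27, 27, c, 38), (d, 18, 27, 27, r, 38), (d, 38, 25, 27, c, 38), (d, 38, 25, 27, r, 38)}
Selection F = b: {(b, 23, 15, 19, r, 12), (b, 23, 15, 19, r, 20), (b, 23, 15, 19, r, 3), (b, 23, 15, 22, u, 12), (b, 23, 15, 22, u, 20), (b, 23, 15, 22, u, 3), (b, 23, 15, 36, n, 12), (b, 23, 15, 36, n, 20), (b, 23, 15, 36, n, 3), (b, 37, 30, 19, r, 12), (b, 37, 30, 19, r, 20), (b, 37, 30, 19, r, 3), (b, 37, 30, 22, u, 12), (b, 37, 30, 22, u, 20), (b, 37, 30, 22, u, 3), (b, 37, 30, 36, n, 12), (b, 37, 30, 36, n, 20), (b, 37, 30, 36, n, 3)}
π[B, C]: project onto (B, C) (12 duplicate(s) eliminated) → {(12, 15), (12, 30), (20, 15), (20, 30), (3, 15), (3, 30)}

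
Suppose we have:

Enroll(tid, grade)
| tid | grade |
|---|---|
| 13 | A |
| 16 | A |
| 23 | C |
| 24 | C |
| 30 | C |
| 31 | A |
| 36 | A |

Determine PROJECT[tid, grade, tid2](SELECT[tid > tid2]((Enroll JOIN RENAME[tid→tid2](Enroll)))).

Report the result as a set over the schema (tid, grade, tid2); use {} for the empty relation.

{(16, A, 13), (24, C, 23), (30, C, 23), (30, C, 24), (31, A, 13), (31, A, 16), (36, A, 13), (36, A, 16), (36, A, 31)}

ρ[tid→tid2]: schema becomes (tid2, grade); tuples unchanged.
Joining Enroll and RENAME[tid→tid2](Enroll) on grade yields {(13, A, 13), (13, A, 16), (13, A, 31), (13, A, 36), (16, A, 13), (16, A, 16), (16, A, 31), (16, A, 36), (23, C, 23), (23, C, 24), (23, C, 30), (24, C, 23), (24, C, 24), (24, C, 30), (30, C, 23), (30, C, 24), (30, C, 30), (31, A, 13), (31, A, 16), (31, A, 31), (31, A, 36), (36, A, 13), (36, A, 16), (36, A, 31), (36, A, 36)}.
Filtering on tid > tid2 leaves {(16, A, 13), (24, C, 23), (30, C, 23), (30, C, 24), (31, A, 13), (31, A, 16), (36, A, 13), (36, A, 16), (36, A, 31)}.
π_{tid, grade, tid2} gives {(16, A, 13), (24, C, 23), (30, C, 23), (30, C, 24), (31, A, 13), (31, A, 16), (36, A, 13), (36, A, 16), (36, A, 31)}.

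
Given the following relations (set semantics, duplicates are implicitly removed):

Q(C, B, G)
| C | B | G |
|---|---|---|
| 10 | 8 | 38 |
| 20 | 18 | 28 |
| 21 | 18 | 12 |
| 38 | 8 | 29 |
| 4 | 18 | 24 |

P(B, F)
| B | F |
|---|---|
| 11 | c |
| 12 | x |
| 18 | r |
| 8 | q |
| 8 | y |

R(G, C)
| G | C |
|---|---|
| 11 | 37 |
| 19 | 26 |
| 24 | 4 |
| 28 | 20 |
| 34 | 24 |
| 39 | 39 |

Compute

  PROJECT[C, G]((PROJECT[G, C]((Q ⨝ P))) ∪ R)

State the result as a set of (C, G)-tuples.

{(10, 38), (20, 28), (21, 12), (24, 34), (26, 19), (37, 11), (38, 29), (39, 39), (4, 24)}

Joining Q and P on B yields {(10, 8, 38, q), (10, 8, 38, y), (20, 18, 28, r), (21, 18, 12, r), (38, 8, 29, q), (38, 8, 29, y), (4, 18, 24, r)}.
π[G, C]: project onto (G, C) (2 duplicate(s) eliminated) → {(12, 21), (24, 4), (28, 20), (29, 38), (38, 10)}
Union: {(12, 21), (24, 4), (28, 20), (29, 38), (38, 10)} with {(11, 37), (19, 26), (24, 4), (28, 20), (34, 24), (39, 39)} → {(11, 37), (12, 21), (19, 26), (24, 4), (28, 20), (29, 38), (34, 24), (38, 10), (39, 39)}
π[C, G]: project onto (C, G) → {(10, 38), (20, 28), (21, 12), (24, 34), (26, 19), (37, 11), (38, 29), (39, 39), (4, 24)}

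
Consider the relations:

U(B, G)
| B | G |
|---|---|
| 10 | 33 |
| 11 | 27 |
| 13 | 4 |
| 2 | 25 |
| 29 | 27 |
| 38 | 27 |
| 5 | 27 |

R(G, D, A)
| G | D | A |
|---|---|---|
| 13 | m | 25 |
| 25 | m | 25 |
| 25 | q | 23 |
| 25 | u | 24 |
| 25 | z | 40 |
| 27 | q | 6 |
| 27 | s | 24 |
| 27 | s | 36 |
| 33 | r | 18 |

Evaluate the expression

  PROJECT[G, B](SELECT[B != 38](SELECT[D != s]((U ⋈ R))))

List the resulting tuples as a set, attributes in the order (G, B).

Natural join on G: {(10, 33, r, 18), (11, 27, q, 6), (11, 27, s, 24), (11, 27, s, 36), (2, 25, m, 25), (2, 25, q, 23), (2, 25, u, 24), (2, 25, z, 40), (29, 27, q, 6), (29, 27, s, 24), (29, 27, s, 36), (38, 27, q, 6), (38, 27, s, 24), (38, 27, s, 36), (5, 27, q, 6), (5, 27, s, 24), (5, 27, s, 36)}
Selection D != s: {(10, 33, r, 18), (11, 27, q, 6), (2, 25, m, 25), (2, 25, q, 23), (2, 25, u, 24), (2, 25, z, 40), (29, 27, q, 6), (38, 27, q, 6), (5, 27, q, 6)}
Selection B != 38: {(10, 33, r, 18), (11, 27, q, 6), (2, 25, m, 25), (2, 25, q, 23), (2, 25, u, 24), (2, 25, z, 40), (29, 27, q, 6), (5, 27, q, 6)}
Projecting to G, B (3 duplicate(s) eliminated): {(25, 2), (27, 11), (27, 29), (27, 5), (33, 10)}

{(25, 2), (27, 11), (27, 29), (27, 5), (33, 10)}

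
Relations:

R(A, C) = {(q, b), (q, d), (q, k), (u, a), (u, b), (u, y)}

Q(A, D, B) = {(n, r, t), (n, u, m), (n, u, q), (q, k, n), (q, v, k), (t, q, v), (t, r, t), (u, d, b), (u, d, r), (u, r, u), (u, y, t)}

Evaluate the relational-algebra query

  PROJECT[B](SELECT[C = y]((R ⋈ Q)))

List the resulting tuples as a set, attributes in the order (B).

{b, r, t, u}

R ⋈ Q (natural join on A): {(q, b, k, n), (q, b, v, k), (q, d, k, n), (q, d, v, k), (q, k, k, n), (q, k, v, k), (u, a, d, b), (u, a, d, r), (u, a, r, u), (u, a, y, t), (u, b, d, b), (u, b, d, r), (u, b, r, u), (u, b, y, t), (u, y, d, b), (u, y, d, r), (u, y, r, u), (u, y, y, t)}
Apply σ_{C = y}; surviving tuples: {(u, y, d, b), (u, y, d, r), (u, y, r, u), (u, y, y, t)}
Keep only column(s) B: {b, r, t, u}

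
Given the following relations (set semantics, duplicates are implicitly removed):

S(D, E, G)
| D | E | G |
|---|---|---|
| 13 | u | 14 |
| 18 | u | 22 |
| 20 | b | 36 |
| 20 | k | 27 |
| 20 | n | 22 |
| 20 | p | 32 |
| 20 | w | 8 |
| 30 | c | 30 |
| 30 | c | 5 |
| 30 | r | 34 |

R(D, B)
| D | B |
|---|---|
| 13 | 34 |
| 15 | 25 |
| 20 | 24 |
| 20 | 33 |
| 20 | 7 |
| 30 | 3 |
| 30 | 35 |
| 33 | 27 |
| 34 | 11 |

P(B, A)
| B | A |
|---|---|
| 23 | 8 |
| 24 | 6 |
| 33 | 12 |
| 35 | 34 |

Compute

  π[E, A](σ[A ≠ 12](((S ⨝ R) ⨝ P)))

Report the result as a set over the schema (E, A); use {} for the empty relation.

Natural join on D: {(13, u, 14, 34), (20, b, 36, 24), (20, b, 36, 33), (20, b, 36, 7), (20, k, 27, 24), (20, k, 27, 33), (20, k, 27, 7), (20, n, 22, 24), (20, n, 22, 33), (20, n, 22, 7), (20, p, 32, 24), (20, p, 32, 33), (20, p, 32, 7), (20, w, 8, 24), (20, w, 8, 33), (20, w, 8, 7), (30, c, 30, 3), (30, c, 30, 35), (30, c, 5, 3), (30, c, 5, 35), (30, r, 34, 3), (30, r, 34, 35)}
Natural join on B: {(20, b, 36, 24, 6), (20, b, 36, 33, 12), (20, k, 27, 24, 6), (20, k, 27, 33, 12), (20, n, 22, 24, 6), (20, n, 22, 33, 12), (20, p, 32, 24, 6), (20, p, 32, 33, 12), (20, w, 8, 24, 6), (20, w, 8, 33, 12), (30, c, 30, 35, 34), (30, c, 5, 35, 34), (30, r, 34, 35, 34)}
Apply σ_{A ≠ 12}; surviving tuples: {(20, b, 36, 24, 6), (20, k, 27, 24, 6), (20, n, 22, 24, 6), (20, p, 32, 24, 6), (20, w, 8, 24, 6), (30, c, 30, 35, 34), (30, c, 5, 35, 34), (30, r, 34, 35, 34)}
Projecting to E, A (1 duplicate(s) eliminated): {(b, 6), (c, 34), (k, 6), (n, 6), (p, 6), (r, 34), (w, 6)}

{(b, 6), (c, 34), (k, 6), (n, 6), (p, 6), (r, 34), (w, 6)}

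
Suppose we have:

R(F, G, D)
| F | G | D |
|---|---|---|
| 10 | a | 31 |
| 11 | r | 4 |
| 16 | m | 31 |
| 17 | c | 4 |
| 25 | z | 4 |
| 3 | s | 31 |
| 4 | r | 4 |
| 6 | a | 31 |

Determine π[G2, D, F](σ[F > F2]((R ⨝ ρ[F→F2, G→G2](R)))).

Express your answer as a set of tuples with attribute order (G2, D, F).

ρ[F→F2, G→G2]: schema becomes (F2, G2, D); tuples unchanged.
Joining R and ρ[F→F2, G→G2](R) on D yields {(10, a, 31, 10, a), (10, a, 31, 16, m), (10, a, 31, 3, s), (10, a, 31, 6, a), (11, r, 4, 11, r), (11, r, 4, 17, c), (11, r, 4, 25, z), (11, r, 4, 4, r), (16, m, 31, 10, a), (16, m, 31, 16, m), (16, m, 31, 3, s), (16, m, 31, 6, a), (17, c, 4, 11, r), (17, c, 4, 17, c), (17, c, 4, 25, z), (17, c, 4, 4, r), (25, z, 4, 11, r), (25, z, 4, 17, c), (25, z, 4, 25, z), (25, z, 4, 4, r), (3, s, 31, 10, a), (3, s, 31, 16, m), (3, s, 31, 3, s), (3, s, 31, 6, a), (4, r, 4, 11, r), (4, r, 4, 17, c), (4, r, 4, 25, z), (4, r, 4, 4, r), (6, a, 31, 10, a), (6, a, 31, 16, m), (6, a, 31, 3, s), (6, a, 31, 6, a)}.
σ[F > F2]: keep tuples satisfying F > F2 → {(10, a, 31, 3, s), (10, a, 31, 6, a), (11, r, 4, 4, r), (16, m, 31, 10, a), (16, m, 31, 3, s), (16, m, 31, 6, a), (17, c, 4, 11, r), (17, c, 4, 4, r), (25, z, 4, 11, r), (25, z, 4, 17, c), (25, z, 4, 4, r), (6, a, 31, 3, s)}
π[G2, D, F]: project onto (G2, D, F) (3 duplicate(s) eliminated) → {(a, 31, 10), (a, 31, 16), (c, 4, 25), (r, 4, 11), (r, 4, 17), (r, 4, 25), (s, 31, 10), (s, 31, 16), (s, 31, 6)}

{(a, 31, 10), (a, 31, 16), (c, 4, 25), (r, 4, 11), (r, 4, 17), (r, 4, 25), (s, 31, 10), (s, 31, 16), (s, 31, 6)}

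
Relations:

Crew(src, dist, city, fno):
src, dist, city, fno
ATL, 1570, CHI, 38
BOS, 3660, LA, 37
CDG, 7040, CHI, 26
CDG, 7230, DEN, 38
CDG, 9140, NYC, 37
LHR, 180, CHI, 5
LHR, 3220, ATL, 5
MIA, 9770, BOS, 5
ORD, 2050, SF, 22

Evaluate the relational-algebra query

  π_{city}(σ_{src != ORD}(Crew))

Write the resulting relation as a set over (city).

{ATL, BOS, CHI, DEN, LA, NYC}

Filtering on src != ORD leaves {(ATL, 1570, CHI, 38), (BOS, 3660, LA, 37), (CDG, 7040, CHI, 26), (CDG, 7230, DEN, 38), (CDG, 9140, NYC, 37), (LHR, 180, CHI, 5), (LHR, 3220, ATL, 5), (MIA, 9770, BOS, 5)}.
Keep only column(s) city (2 duplicate(s) eliminated): {ATL, BOS, CHI, DEN, LA, NYC}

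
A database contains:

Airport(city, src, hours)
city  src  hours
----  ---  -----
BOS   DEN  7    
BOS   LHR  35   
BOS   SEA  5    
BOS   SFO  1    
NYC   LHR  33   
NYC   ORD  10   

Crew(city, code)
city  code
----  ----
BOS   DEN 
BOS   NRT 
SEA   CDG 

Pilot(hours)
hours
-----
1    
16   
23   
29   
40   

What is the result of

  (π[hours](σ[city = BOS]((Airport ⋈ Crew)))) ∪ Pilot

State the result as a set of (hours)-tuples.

{1, 16, 23, 29, 35, 40, 5, 7}

Joining Airport and Crew on city yields {(BOS, DEN, 7, DEN), (BOS, DEN, 7, NRT), (BOS, LHR, 35, DEN), (BOS, LHR, 35, NRT), (BOS, SEA, 5, DEN), (BOS, SEA, 5, NRT), (BOS, SFO, 1, DEN), (BOS, SFO, 1, NRT)}.
Apply σ_{city = BOS}; surviving tuples: {(BOS, DEN, 7, DEN), (BOS, DEN, 7, NRT), (BOS, LHR, 35, DEN), (BOS, LHR, 35, NRT), (BOS, SEA, 5, DEN), (BOS, SEA, 5, NRT), (BOS, SFO, 1, DEN), (BOS, SFO, 1, NRT)}
π[hours]: project onto (hours) (4 duplicate(s) eliminated) → {1, 35, 5, 7}
Taking the union: {1, 16, 23, 29, 35, 40, 5, 7}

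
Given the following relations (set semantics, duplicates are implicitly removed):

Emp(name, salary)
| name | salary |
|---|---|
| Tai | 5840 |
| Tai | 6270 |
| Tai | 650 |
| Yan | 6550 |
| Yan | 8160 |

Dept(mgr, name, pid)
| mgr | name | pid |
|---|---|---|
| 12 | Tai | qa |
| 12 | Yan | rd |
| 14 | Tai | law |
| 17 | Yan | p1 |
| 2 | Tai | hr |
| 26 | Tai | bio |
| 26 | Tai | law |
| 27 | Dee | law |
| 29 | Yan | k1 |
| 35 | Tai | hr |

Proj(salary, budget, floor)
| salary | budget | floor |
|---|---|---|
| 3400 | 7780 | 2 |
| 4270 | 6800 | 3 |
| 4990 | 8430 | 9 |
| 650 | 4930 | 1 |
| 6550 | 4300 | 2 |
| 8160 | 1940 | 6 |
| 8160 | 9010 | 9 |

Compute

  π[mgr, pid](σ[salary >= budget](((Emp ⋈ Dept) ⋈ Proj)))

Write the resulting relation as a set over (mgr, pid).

Joining Emp and Dept on name yields {(Tai, 5840, 12, qa), (Tai, 5840, 14, law), (Tai, 5840, 2, hr), (Tai, 5840, 26, bio), (Tai, 5840, 26, law), (Tai, 5840, 35, hr), (Tai, 6270, 12, qa), (Tai, 6270, 14, law), (Tai, 6270, 2, hr), (Tai, 6270, 26, bio), (Tai, 6270, 26, law), (Tai, 6270, 35, hr), (Tai, 650, 12, qa), (Tai, 650, 14, law), (Tai, 650, 2, hr), (Tai, 650, 26, bio), (Tai, 650, 26, law), (Tai, 650, 35, hr), (Yan, 6550, 12, rd), (Yan, 6550, 17, p1), (Yan, 6550, 29, k1), (Yan, 8160, 12, rd), (Yan, 8160, 17, p1), (Yan, 8160, 29, k1)}.
Joining (Emp ⋈ Dept) and Proj on salary yields {(Tai, 650, 12, qa, 4930, 1), (Tai, 650, 14, law, 4930, 1), (Tai, 650, 2, hr, 4930, 1), (Tai, 650, 26, bio, 4930, 1), (Tai, 650, 26, law, 4930, 1), (Tai, 650, 35, hr, 4930, 1), (Yan, 6550, 12, rd, 4300, 2), (Yan, 6550, 17, p1, 4300, 2), (Yan, 6550, 29, k1, 4300, 2), (Yan, 8160, 12, rd, 1940, 6), (Yan, 8160, 12, rd, 9010, 9), (Yan, 8160, 17, p1, 1940, 6), (Yan, 8160, 17, p1, 9010, 9), (Yan, 8160, 29, k1, 1940, 6), (Yan, 8160, 29, k1, 9010, 9)}.
Selection salary >= budget: {(Yan, 6550, 12, rd, 4300, 2), (Yan, 6550, 17, p1, 4300, 2), (Yan, 6550, 29, k1, 4300, 2), (Yan, 8160, 12, rd, 1940, 6), (Yan, 8160, 17, p1, 1940, 6), (Yan, 8160, 29, k1, 1940, 6)}
π_{mgr, pid} gives {(12, rd), (17, p1), (29, k1)} (3 duplicate(s) eliminated).

{(12, rd), (17, p1), (29, k1)}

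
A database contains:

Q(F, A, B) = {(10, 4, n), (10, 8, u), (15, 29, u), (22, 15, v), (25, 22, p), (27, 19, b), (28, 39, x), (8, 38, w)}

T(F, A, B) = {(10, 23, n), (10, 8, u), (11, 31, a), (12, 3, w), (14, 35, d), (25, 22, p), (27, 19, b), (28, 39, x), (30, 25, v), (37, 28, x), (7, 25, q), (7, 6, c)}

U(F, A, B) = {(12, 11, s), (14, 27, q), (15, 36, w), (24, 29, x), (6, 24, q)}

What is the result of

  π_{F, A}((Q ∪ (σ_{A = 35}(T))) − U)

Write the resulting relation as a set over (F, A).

Selection A = 35: {(14, 35, d)}
Union: {(10, 4, n), (10, 8, u), (15, 29, u), (22, 15, v), (25, 22, p), (27, 19, b), (28, 39, x), (8, 38, w)} with {(14, 35, d)} → {(10, 4, n), (10, 8, u), (14, 35, d), (15, 29, u), (22, 15, v), (25, 22, p), (27, 19, b), (28, 39, x), (8, 38, w)}
Difference: {(10, 4, n), (10, 8, u), (14, 35, d), (15, 29, u), (22, 15, v), (25, 22, p), (27, 19, b), (28, 39, x), (8, 38, w)} with {(12, 11, s), (14, 27, q), (15, 36, w), (24, 29, x), (6, 24, q)} → {(10, 4, n), (10, 8, u), (14, 35, d), (15, 29, u), (22, 15, v), (25, 22, p), (27, 19, b), (28, 39, x), (8, 38, w)}
π_{F, A} gives {(10, 4), (10, 8), (14, 35), (15, 29), (22, 15), (25, 22), (27, 19), (28, 39), (8, 38)}.

{(10, 4), (10, 8), (14, 35), (15, 29), (22, 15), (25, 22), (27, 19), (28, 39), (8, 38)}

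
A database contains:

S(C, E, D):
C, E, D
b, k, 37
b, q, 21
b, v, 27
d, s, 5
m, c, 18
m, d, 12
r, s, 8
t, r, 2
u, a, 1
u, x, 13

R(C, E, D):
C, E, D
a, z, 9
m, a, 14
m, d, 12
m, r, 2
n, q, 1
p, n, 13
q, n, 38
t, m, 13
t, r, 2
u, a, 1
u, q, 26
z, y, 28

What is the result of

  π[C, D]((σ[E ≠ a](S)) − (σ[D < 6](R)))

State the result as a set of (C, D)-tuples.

{(b, 21), (b, 27), (b, 37), (d, 5), (m, 12), (m, 18), (r, 8), (u, 13)}

Filtering on E ≠ a leaves {(b, k, 37), (b, q, 21), (b, v, 27), (d, s, 5), (m, c, 18), (m, d, 12), (r, s, 8), (t, r, 2), (u, x, 13)}.
Filtering on D < 6 leaves {(m, r, 2), (n, q, 1), (t, r, 2), (u, a, 1)}.
Taking the difference: {(b, k, 37), (b, q, 21), (b, v, 27), (d, s, 5), (m, c, 18), (m, d, 12), (r, s, 8), (u, x, 13)}
Keep only column(s) C, D: {(b, 21), (b, 27), (b, 37), (d, 5), (m, 12), (m, 18), (r, 8), (u, 13)}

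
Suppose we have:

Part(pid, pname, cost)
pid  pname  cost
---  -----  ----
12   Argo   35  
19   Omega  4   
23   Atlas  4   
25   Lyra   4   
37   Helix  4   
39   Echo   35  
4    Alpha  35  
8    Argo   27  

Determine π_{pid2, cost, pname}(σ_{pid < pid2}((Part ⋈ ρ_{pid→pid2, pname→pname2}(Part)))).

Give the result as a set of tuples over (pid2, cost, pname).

{(12, 35, Alpha), (23, 4, Omega), (25, 4, Atlas), (25, 4, Omega), (37, 4, Atlas), (37, 4, Lyra), (37, 4, Omega), (39, 35, Alpha), (39, 35, Argo)}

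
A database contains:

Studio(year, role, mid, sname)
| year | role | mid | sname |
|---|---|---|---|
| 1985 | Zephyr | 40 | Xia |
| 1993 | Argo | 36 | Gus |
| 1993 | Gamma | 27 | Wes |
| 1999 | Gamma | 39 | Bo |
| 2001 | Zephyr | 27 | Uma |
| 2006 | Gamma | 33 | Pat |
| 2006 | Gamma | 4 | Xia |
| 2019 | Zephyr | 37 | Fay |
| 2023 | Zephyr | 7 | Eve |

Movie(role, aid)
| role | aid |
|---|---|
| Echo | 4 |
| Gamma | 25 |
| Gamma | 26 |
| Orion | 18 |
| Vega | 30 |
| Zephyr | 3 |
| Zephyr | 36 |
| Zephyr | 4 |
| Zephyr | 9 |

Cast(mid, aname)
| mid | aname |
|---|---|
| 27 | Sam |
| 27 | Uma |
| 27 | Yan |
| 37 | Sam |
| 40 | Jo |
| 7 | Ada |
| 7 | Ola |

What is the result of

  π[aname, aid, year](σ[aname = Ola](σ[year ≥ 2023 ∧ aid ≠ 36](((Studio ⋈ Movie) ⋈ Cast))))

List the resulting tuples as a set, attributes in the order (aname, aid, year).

{(Ola, 3, 2023), (Ola, 4, 2023), (Ola, 9, 2023)}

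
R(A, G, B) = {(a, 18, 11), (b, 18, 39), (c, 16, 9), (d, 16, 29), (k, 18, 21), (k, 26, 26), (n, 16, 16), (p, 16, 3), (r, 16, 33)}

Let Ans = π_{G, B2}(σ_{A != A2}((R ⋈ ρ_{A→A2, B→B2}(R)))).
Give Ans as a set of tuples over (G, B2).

ρ[A→A2, B→B2]: schema becomes (A2, G, B2); tuples unchanged.
R ⋈ ρ_{A→A2, B→B2}(R) (natural join on G): {(a, 18, 11, a, 11), (a, 18, 11, b, 39), (a, 18, 11, k, 21), (b, 18, 39, a, 11), (b, 18, 39, b, 39), (b, 18, 39, k, 21), (c, 16, 9, c, 9), (c, 16, 9, d, 29), (c, 16, 9, n, 16), (c, 16, 9, p, 3), (c, 16, 9, r, 33), (d, 16, 29, c, 9), (d, 16, 29, d, 29), (d, 16, 29, n, 16), (d, 16, 29, p, 3), (d, 16, 29, r, 33), (k, 18, 21, a, 11), (k, 18, 21, b, 39), (k, 18, 21, k, 21), (k, 26, 26, k, 26), (n, 16, 16, c, 9), (n, 16, 16, d, 29), (n, 16, 16, n, 16), (n, 16, 16, p, 3), (n, 16, 16, r, 33), (p, 16, 3, c, 9), (p, 16, 3, d, 29), (p, 16, 3, n, 16), (p, 16, 3, p, 3), (p, 16, 3, r, 33), (r, 16, 33, c, 9), (r, 16, 33, d, 29), (r, 16, 33, n, 16), (r, 16, 33, p, 3), (r, 16, 33, r, 33)}
Apply σ_{A != A2}; surviving tuples: {(a, 18, 11, b, 39), (a, 18, 11, k, 21), (b, 18, 39, a, 11), (b, 18, 39, k, 21), (c, 16, 9, d, 29), (c, 16, 9, n, 16), (c, 16, 9, p, 3), (c, 16, 9, r, 33), (d, 16, 29, c, 9), (d, 16, 29, n, 16), (d, 16, 29, p, 3), (d, 16, 29, r, 33), (k, 18, 21, a, 11), (k, 18, 21, b, 39), (n, 16, 16, c, 9), (n, 16, 16, d, 29), (n, 16, 16, p, 3), (n, 16, 16, r, 33), (p, 16, 3, c, 9), (p, 16, 3, d, 29), (p, 16, 3, n, 16), (p, 16, 3, r, 33), (r, 16, 33, c, 9), (r, 16, 33, d, 29), (r, 16, 33, n, 16), (r, 16, 33, p, 3)}
Projecting to G, B2 (18 duplicate(s) eliminated): {(16, 16), (16, 29), (16, 3), (16, 33), (16, 9), (18, 11), (18, 21), (18, 39)}

{(16, 16), (16, 29), (16, 3), (16, 33), (16, 9), (18, 11), (18, 21), (18, 39)}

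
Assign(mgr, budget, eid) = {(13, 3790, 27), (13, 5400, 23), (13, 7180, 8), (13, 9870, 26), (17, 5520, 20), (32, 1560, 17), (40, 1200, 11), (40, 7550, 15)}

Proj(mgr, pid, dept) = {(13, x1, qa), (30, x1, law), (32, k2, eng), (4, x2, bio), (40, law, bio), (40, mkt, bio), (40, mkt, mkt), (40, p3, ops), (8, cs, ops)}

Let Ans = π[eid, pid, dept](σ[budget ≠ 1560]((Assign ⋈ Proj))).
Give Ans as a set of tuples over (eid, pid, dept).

Joining Assign and Proj on mgr yields {(13, 3790, 27, x1, qa), (13, 5400, 23, x1, qa), (13, 7180, 8, x1, qa), (13, 9870, 26, x1, qa), (32, 1560, 17, k2, eng), (40, 1200, 11, law, bio), (40, 1200, 11, mkt, bio), (40, 1200, 11, mkt, mkt), (40, 1200, 11, p3, ops), (40, 7550, 15, law, bio), (40, 7550, 15, mkt, bio), (40, 7550, 15, mkt, mkt), (40, 7550, 15, p3, ops)}.
Selection budget ≠ 1560: {(13, 3790, 27, x1, qa), (13, 5400, 23, x1, qa), (13, 7180, 8, x1, qa), (13, 9870, 26, x1, qa), (40, 1200, 11, law, bio), (40, 1200, 11, mkt, bio), (40, 1200, 11, mkt, mkt), (40, 1200, 11, p3, ops), (40, 7550, 15, law, bio), (40, 7550, 15, mkt, bio), (40, 7550, 15, mkt, mkt), (40, 7550, 15, p3, ops)}
π[eid, pid, dept]: project onto (eid, pid, dept) → {(11, law, bio), (11, mkt, bio), (11, mkt, mkt), (11, p3, ops), (15, law, bio), (15, mkt, bio), (15, mkt, mkt), (15, p3, ops), (23, x1, qa), (26, x1, qa), (27, x1, qa), (8, x1, qa)}

{(11, law, bio), (11, mkt, bio), (11, mkt, mkt), (11, p3, ops), (15, law, bio), (15, mkt, bio), (15, mkt, mkt), (15, p3, ops), (23, x1, qa), (26, x1, qa), (27, x1, qa), (8, x1, qa)}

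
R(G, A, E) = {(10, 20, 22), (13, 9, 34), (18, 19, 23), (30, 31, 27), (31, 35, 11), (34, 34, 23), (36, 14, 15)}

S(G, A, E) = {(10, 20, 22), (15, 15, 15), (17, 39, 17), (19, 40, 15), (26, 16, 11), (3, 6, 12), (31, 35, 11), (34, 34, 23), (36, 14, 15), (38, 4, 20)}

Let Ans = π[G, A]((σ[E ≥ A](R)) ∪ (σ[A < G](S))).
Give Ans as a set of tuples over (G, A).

{(10, 20), (13, 9), (18, 19), (26, 16), (36, 14), (38, 4)}

Apply σ_{E ≥ A}; surviving tuples: {(10, 20, 22), (13, 9, 34), (18, 19, 23), (36, 14, 15)}
Apply σ_{A < G}; surviving tuples: {(26, 16, 11), (36, 14, 15), (38, 4, 20)}
Set union of the two operands is {(10, 20, 22), (13, 9, 34), (18, 19, 23), (26, 16, 11), (36, 14, 15), (38, 4, 20)}.
Projecting to G, A: {(10, 20), (13, 9), (18, 19), (26, 16), (36, 14), (38, 4)}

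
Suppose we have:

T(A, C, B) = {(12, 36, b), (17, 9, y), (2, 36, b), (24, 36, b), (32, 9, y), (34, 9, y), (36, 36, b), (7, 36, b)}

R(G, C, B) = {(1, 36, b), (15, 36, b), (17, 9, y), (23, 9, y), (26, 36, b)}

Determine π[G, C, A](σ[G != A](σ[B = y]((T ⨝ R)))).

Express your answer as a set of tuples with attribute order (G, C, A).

Joining T and R on C, B yields {(12, 36, b, 1), (12, 36, b, 15), (12, 36, b, 26), (17, 9, y, 17), (17, 9, y, 23), (2, 36, b, 1), (2, 36, b, 15), (2, 36, b, 26), (24, 36, b, 1), (24, 36, b, 15), (24, 36, b, 26), (32, 9, y, 17), (32, 9, y, 23), (34, 9, y, 17), (34, 9, y, 23), (36, 36, b, 1), (36, 36, b, 15), (36, 36, b, 26), (7, 36, b, 1), (7, 36, b, 15), (7, 36, b, 26)}.
σ[B = y]: keep tuples satisfying B = y → {(17, 9, y, 17), (17, 9, y, 23), (32, 9, y, 17), (32, 9, y, 23), (34, 9, y, 17), (34, 9, y, 23)}
σ[G != A]: keep tuples satisfying G != A → {(17, 9, y, 23), (32, 9, y, 17), (32, 9, y, 23), (34, 9, y, 17), (34, 9, y, 23)}
π_{G, C, A} gives {(17, 9, 32), (17, 9, 34), (23, 9, 17), (23, 9, 32), (23, 9, 34)}.

{(17, 9, 32), (17, 9, 34), (23, 9, 17), (23, 9, 32), (23, 9, 34)}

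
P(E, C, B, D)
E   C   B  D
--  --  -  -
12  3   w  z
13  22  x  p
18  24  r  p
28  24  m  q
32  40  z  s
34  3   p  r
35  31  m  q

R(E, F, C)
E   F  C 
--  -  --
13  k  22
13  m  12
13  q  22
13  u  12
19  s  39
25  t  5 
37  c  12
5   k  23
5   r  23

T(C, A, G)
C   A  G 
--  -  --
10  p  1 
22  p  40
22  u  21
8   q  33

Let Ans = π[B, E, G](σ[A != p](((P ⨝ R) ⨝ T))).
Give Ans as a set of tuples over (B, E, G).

Natural join on E, C: {(13, 22, x, p, k), (13, 22, x, p, q)}
Natural join on C: {(13, 22, x, p, k, p, 40), (13, 22, x, p, k, u, 21), (13, 22, x, p, q, p, 40), (13, 22, x, p, q, u, 21)}
Selection A != p: {(13, 22, x, p, k, u, 21), (13, 22, x, p, q, u, 21)}
Keep only column(s) B, E, G (1 duplicate(s) eliminated): {(x, 13, 21)}

{(x, 13, 21)}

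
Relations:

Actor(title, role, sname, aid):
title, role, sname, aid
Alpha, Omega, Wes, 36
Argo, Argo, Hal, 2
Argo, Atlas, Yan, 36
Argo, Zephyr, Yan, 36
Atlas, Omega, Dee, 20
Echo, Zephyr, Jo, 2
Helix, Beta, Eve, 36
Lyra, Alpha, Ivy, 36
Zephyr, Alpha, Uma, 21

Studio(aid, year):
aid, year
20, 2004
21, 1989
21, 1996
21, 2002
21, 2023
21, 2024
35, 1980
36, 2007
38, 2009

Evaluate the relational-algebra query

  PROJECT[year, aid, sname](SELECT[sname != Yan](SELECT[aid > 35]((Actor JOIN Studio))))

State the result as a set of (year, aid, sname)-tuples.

{(2007, 36, Eve), (2007, 36, Ivy), (2007, 36, Wes)}

Natural join on aid: {(Alpha, Omega, Wes, 36, 2007), (Argo, Atlas, Yan, 36, 2007), (Argo, Zephyr, Yan, 36, 2007), (Atlas, Omega, Dee, 20, 2004), (Helix, Beta, Eve, 36, 2007), (Lyra, Alpha, Ivy, 36, 2007), (Zephyr, Alpha, Uma, 21, 1989), (Zephyr, Alpha, Uma, 21, 1996), (Zephyr, Alpha, Uma, 21, 2002), (Zephyr, Alpha, Uma, 21, 2023), (Zephyr, Alpha, Uma, 21, 2024)}
Apply σ_{aid > 35}; surviving tuples: {(Alpha, Omega, Wes, 36, 2007), (Argo, Atlas, Yan, 36, 2007), (Argo, Zephyr, Yan, 36, 2007), (Helix, Beta, Eve, 36, 2007), (Lyra, Alpha, Ivy, 36, 2007)}
Apply σ_{sname != Yan}; surviving tuples: {(Alpha, Omega, Wes, 36, 2007), (Helix, Beta, Eve, 36, 2007), (Lyra, Alpha, Ivy, 36, 2007)}
Keep only column(s) year, aid, sname: {(2007, 36, Eve), (2007, 36, Ivy), (2007, 36, Wes)}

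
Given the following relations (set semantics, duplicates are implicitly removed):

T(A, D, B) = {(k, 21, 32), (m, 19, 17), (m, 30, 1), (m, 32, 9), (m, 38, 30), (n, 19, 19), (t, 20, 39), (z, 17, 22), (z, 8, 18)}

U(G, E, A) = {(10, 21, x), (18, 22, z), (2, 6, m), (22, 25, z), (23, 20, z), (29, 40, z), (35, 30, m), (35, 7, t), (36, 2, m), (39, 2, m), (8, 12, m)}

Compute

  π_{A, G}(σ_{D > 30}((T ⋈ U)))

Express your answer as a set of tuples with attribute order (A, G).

Natural join on A: {(m, 19, 17, 2, 6), (m, 19, 17, 35, 30), (m, 19, 17, 36, 2), (m, 19, 17, 39, 2), (m, 19, 17, 8, 12), (m, 30, 1, 2, 6), (m, 30, 1, 35, 30), (m, 30, 1, 36, 2), (m, 30, 1, 39, 2), (m, 30, 1, 8, 12), (m, 32, 9, 2, 6), (m, 32, 9, 35, 30), (m, 32, 9, 36, 2), (m, 32, 9, 39, 2), (m, 32, 9, 8, 12), (m, 38, 30, 2, 6), (m, 38, 30, 35, 30), (m, 38, 30, 36, 2), (m, 38, 30, 39, 2), (m, 38, 30, 8, 12), (t, 20, 39, 35, 7), (z, 17, 22, 18, 22), (z, 17, 22, 22, 25), (z, 17, 22, 23, 20), (z, 17, 22, 29, 40), (z, 8, 18, 18, 22), (z, 8, 18, 22, 25), (z, 8, 18, 23, 20), (z, 8, 18, 29, 40)}
Apply σ_{D > 30}; surviving tuples: {(m, 32, 9, 2, 6), (m, 32, 9, 35, 30), (m, 32, 9, 36, 2), (m, 32, 9, 39, 2), (m, 32, 9, 8, 12), (m, 38, 30, 2, 6), (m, 38, 30, 35, 30), (m, 38, 30, 36, 2), (m, 38, 30, 39, 2), (m, 38, 30, 8, 12)}
Keep only column(s) A, G (5 duplicate(s) eliminated): {(m, 2), (m, 35), (m, 36), (m, 39), (m, 8)}

{(m, 2), (m, 35), (m, 36), (m, 39), (m, 8)}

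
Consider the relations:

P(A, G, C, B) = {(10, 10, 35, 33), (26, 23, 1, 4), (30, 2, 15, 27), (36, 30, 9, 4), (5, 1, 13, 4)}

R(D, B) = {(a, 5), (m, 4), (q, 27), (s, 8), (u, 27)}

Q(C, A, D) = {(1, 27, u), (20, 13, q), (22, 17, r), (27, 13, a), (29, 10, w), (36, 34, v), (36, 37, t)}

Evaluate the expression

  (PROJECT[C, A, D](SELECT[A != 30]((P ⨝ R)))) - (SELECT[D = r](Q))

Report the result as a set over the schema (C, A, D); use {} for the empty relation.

Natural join on B: {(26, 23, 1, 4, m), (30, 2, 15, 27, q), (30, 2, 15, 27, u), (36, 30, 9, 4, m), (5, 1, 13, 4, m)}
Selection A != 30: {(26, 23, 1, 4, m), (36, 30, 9, 4, m), (5, 1, 13, 4, m)}
Keep only column(s) C, A, D: {(1, 26, m), (13, 5, m), (9, 36, m)}
Selection D = r: {(22, 17, r)}
Taking the difference: {(1, 26, m), (13, 5, m), (9, 36, m)}

{(1, 26, m), (13, 5, m), (9, 36, m)}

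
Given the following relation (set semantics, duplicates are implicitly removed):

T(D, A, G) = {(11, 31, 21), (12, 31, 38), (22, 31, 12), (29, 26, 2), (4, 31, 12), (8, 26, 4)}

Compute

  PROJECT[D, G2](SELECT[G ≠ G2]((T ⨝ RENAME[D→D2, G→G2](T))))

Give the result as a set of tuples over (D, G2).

ρ[D→D2, G→G2]: schema becomes (D2, A, G2); tuples unchanged.
T ⋈ RENAME[D→D2, G→G2](T) (natural join on A): {(11, 31, 21, 11, 21), (11, 31, 21, 12, 38), (11, 31, 21, 22, 12), (11, 31, 21, 4, 12), (12, 31, 38, 11, 21), (12, 31, 38, 12, 38), (12, 31, 38, 22, 12), (12, 31, 38, 4, 12), (22, 31, 12, 11, 21), (22, 31, 12, 12, 38), (22, 31, 12, 22, 12), (22, 31, 12, 4, 12), (29, 26, 2, 29, 2), (29, 26, 2, 8, 4), (4, 31, 12, 11, 21), (4, 31, 12, 12, 38), (4, 31, 12, 22, 12), (4, 31, 12, 4, 12), (8, 26, 4, 29, 2), (8, 26, 4, 8, 4)}
Apply σ_{G ≠ G2}; surviving tuples: {(11, 31, 21, 12, 38), (11, 31, 21, 22, 12), (11, 31, 21, 4, 12), (12, 31, 38, 11, 21), (12, 31, 38, 22, 12), (12, 31, 38, 4, 12), (22, 31, 12, 11, 21), (22, 31, 12, 12, 38), (29, 26, 2, 8, 4), (4, 31, 12, 11, 21), (4, 31, 12, 12, 38), (8, 26, 4, 29, 2)}
π[D, G2]: project onto (D, G2) (2 duplicate(s) eliminated) → {(11, 12), (11, 38), (12, 12), (12, 21), (22, 21), (22, 38), (29, 4), (4, 21), (4, 38), (8, 2)}

{(11, 12), (11, 38), (12, 12), (12, 21), (22, 21), (22, 38), (29, 4), (4, 21), (4, 38), (8, 2)}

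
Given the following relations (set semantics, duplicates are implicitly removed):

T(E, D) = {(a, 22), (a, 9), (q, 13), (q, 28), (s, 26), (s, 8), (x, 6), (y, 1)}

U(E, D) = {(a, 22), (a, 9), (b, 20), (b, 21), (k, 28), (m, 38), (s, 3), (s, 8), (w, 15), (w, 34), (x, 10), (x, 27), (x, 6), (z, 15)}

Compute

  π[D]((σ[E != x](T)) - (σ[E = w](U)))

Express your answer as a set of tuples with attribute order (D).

{1, 13, 22, 26, 28, 8, 9}

Apply σ_{E != x}; surviving tuples: {(a, 22), (a, 9), (q, 13), (q, 28), (s, 26), (s, 8), (y, 1)}
Apply σ_{E = w}; surviving tuples: {(w, 15), (w, 34)}
Set difference of the two operands is {(a, 22), (a, 9), (q, 13), (q, 28), (s, 26), (s, 8), (y, 1)}.
Projecting to D: {1, 13, 22, 26, 28, 8, 9}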